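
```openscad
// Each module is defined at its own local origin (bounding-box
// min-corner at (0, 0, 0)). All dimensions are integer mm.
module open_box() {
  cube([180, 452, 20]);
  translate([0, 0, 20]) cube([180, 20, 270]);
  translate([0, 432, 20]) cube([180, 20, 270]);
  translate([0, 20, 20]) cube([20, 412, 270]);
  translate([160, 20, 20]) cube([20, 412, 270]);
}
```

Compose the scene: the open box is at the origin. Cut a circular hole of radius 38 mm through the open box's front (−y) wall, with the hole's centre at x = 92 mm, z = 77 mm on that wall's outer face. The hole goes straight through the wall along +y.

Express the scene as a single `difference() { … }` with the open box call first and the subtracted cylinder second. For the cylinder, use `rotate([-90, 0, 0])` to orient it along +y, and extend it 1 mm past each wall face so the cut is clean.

difference() {
  open_box();
  translate([92, -1, 77]) rotate([-90, 0, 0]) cylinder(h = 22, r = 38);
}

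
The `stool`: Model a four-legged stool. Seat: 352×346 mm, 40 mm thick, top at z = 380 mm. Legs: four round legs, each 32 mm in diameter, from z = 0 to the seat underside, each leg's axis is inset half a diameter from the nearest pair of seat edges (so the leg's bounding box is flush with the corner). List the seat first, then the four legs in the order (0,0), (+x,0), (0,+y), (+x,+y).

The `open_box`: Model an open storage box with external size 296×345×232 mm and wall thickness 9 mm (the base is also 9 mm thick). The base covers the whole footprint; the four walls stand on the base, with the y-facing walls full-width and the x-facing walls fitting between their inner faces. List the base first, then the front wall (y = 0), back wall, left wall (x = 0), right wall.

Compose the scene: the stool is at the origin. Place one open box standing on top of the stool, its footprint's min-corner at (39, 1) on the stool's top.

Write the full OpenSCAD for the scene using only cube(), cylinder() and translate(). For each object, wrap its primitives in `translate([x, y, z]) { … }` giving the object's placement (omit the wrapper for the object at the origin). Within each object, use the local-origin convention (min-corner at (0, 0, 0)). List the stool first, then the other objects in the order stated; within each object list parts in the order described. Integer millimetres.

translate([0, 0, 340]) cube([352, 346, 40]);
translate([16, 16, 0]) cylinder(h = 340, r = 16);
translate([336, 16, 0]) cylinder(h = 340, r = 16);
translate([16, 330, 0]) cylinder(h = 340, r = 16);
translate([336, 330, 0]) cylinder(h = 340, r = 16);
translate([39, 1, 380]) {
  cube([296, 345, 9]);
  translate([0, 0, 9]) cube([296, 9, 223]);
  translate([0, 336, 9]) cube([296, 9, 223]);
  translate([0, 9, 9]) cube([9, 327, 223]);
  translate([287, 9, 9]) cube([9, 327, 223]);
}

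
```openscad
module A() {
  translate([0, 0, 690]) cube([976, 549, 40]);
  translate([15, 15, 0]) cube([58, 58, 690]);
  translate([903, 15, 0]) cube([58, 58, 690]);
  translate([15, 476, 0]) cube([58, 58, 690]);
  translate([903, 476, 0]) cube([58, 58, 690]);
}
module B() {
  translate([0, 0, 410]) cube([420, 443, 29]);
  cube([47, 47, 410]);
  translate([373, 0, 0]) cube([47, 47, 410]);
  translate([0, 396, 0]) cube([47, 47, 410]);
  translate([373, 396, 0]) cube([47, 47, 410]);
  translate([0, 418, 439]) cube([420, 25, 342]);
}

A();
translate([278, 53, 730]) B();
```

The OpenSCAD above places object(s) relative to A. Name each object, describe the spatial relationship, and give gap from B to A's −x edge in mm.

A is a table. B is a chair. The chair is on top of the table, centred. The gap from the chair to the table's −x edge is 278 mm.

The chair's min-x is at 278; the table's min-x is 0; gap = 278 mm.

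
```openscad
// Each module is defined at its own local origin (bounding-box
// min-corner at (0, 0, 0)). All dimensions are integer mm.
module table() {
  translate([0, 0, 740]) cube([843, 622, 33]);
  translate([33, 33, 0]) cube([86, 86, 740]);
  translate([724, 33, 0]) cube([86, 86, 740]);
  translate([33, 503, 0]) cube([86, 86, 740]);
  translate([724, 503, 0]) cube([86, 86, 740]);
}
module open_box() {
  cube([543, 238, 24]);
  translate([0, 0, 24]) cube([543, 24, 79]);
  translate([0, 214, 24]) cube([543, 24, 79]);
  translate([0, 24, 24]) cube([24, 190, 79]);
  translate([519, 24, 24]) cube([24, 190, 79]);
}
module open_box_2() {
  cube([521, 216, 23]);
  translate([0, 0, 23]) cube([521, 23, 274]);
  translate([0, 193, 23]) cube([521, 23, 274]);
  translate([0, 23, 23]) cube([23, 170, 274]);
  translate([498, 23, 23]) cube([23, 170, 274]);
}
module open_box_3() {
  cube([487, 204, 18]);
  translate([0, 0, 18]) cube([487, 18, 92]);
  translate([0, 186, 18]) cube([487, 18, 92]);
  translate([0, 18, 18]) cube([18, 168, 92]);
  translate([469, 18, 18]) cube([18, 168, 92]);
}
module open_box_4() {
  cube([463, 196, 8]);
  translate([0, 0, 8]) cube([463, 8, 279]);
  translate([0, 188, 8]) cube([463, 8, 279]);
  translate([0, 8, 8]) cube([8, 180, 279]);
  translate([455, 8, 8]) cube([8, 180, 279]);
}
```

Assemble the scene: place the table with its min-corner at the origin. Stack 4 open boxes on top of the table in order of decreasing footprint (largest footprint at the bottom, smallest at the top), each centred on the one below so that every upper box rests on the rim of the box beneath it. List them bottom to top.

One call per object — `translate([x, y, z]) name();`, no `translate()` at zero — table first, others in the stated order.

table();
translate([150, 192, 773]) open_box();
translate([161, 203, 876]) open_box_2();
translate([178, 209, 1173]) open_box_3();
translate([190, 213, 1283]) open_box_4();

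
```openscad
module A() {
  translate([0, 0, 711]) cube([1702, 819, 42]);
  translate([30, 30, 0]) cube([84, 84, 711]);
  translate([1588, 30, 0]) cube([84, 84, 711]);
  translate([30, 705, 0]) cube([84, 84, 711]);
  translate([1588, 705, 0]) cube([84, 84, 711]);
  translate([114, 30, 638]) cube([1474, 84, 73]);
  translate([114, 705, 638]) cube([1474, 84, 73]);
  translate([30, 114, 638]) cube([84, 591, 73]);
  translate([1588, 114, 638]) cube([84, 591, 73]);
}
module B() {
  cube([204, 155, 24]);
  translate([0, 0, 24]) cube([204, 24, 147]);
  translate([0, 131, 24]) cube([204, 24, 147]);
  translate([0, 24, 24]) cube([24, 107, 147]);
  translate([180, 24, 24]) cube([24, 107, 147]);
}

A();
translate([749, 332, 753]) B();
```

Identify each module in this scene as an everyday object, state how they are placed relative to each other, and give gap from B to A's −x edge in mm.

A is a table. B is an open box. The open box is on top of the table, centred. The gap from the open box to the table's −x edge is 749 mm.

The open box's min-x is at 749; the table's min-x is 0; gap = 749 mm.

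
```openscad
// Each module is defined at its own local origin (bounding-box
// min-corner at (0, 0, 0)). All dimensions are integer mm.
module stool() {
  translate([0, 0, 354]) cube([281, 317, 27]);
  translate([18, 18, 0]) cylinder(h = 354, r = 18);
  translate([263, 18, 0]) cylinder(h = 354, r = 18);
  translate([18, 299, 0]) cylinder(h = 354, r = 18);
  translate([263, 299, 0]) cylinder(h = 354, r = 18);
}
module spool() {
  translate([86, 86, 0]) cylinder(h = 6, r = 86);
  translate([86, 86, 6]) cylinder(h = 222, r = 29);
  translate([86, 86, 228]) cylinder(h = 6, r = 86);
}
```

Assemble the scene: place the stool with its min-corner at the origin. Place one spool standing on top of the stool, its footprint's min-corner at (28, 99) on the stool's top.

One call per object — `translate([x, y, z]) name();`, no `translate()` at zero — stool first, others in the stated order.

stool();
translate([28, 99, 381]) spool();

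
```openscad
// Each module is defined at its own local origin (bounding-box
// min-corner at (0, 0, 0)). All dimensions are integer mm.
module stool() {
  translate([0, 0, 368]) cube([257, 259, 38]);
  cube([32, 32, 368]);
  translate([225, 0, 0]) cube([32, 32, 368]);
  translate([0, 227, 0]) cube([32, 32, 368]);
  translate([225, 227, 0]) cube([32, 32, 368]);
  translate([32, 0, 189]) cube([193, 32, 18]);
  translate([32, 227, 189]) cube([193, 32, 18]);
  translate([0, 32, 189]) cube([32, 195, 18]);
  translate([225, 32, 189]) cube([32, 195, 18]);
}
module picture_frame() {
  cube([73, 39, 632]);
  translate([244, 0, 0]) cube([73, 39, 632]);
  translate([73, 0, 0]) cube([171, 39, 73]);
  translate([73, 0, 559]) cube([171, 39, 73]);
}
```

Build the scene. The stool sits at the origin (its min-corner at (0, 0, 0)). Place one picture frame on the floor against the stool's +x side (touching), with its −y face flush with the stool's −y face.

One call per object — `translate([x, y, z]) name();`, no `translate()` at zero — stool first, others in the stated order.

stool();
translate([257, 0, 0]) picture_frame();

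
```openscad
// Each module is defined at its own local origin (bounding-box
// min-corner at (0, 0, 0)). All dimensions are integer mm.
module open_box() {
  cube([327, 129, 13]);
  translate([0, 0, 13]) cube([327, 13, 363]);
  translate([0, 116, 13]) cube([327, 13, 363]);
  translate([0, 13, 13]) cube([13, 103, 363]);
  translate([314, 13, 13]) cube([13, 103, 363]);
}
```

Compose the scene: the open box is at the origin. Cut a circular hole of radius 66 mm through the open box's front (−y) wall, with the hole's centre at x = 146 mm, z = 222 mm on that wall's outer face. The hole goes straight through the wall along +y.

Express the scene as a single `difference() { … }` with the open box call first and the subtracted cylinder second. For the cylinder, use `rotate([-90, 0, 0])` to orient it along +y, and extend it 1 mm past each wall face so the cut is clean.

difference() {
  open_box();
  translate([146, -1, 222]) rotate([-90, 0, 0]) cylinder(h = 15, r = 66);
}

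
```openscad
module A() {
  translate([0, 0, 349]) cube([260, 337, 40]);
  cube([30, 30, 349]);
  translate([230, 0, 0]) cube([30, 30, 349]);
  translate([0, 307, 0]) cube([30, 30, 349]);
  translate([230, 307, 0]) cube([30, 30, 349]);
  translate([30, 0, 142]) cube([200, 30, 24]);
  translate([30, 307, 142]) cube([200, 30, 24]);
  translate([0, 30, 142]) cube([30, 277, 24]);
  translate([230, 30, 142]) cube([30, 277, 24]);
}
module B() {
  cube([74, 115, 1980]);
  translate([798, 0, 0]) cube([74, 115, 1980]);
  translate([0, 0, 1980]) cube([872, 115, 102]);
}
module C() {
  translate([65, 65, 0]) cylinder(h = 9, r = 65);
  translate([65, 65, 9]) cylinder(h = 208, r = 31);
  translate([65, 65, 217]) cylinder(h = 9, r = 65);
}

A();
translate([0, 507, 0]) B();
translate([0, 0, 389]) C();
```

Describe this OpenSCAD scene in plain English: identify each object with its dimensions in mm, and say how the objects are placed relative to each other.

A is a simple wooden stool: a rectangular seat 260 mm (x) by 337 mm (y), 40 mm thick, top face at z = 389 mm, on four square legs, each 30×30 mm in cross-section. The legs rest on z = 0, each flush with a corner of the seat. Four stretchers, 30 mm wide and 24 mm tall, connect adjacent legs with their undersides at z = 142 mm, each running between the inner faces of the legs it joins and aligned with the legs' outer faces on the other axis.

B is a rectangular door frame: two vertical jambs of 74×115 mm section, 1980 mm tall, with a clear opening 724 mm wide between their inner faces. A header 102 mm tall and 115 mm deep lies on top of the jambs and spans the full outside width.

C is a spool: two coaxial disc flanges of radius 65 mm and thickness 9 mm, joined by a core cylinder of radius 31 mm and height 208 mm. The lower flange rests on z = 0 and the three cylinders share a vertical axis.

The door frame is on the floor beside the stool on its +y side. The spool is on top of the stool.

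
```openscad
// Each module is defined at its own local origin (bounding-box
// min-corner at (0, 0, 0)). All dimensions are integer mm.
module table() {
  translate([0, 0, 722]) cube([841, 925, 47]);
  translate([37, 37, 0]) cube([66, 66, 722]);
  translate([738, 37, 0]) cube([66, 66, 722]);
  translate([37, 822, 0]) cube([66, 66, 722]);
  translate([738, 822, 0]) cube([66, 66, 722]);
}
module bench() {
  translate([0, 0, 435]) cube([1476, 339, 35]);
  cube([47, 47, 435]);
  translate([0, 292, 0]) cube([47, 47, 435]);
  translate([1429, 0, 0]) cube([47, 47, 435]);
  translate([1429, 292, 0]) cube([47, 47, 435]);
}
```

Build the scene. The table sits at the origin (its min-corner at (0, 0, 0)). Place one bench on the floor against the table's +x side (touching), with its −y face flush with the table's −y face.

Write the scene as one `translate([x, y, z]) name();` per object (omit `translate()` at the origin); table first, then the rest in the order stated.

table();
translate([841, 0, 0]) bench();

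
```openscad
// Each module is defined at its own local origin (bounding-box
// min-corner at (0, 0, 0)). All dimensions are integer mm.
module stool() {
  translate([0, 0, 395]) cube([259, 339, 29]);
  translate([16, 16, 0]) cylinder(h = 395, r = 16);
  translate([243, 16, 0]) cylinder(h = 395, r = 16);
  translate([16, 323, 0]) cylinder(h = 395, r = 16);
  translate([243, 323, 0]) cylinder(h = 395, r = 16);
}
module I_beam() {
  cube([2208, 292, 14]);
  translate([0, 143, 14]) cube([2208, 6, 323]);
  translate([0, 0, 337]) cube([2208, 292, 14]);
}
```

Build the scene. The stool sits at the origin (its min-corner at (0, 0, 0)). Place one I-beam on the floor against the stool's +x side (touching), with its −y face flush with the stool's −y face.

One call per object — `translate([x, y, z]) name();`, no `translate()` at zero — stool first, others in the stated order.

stool();
translate([259, 0, 0]) I_beam();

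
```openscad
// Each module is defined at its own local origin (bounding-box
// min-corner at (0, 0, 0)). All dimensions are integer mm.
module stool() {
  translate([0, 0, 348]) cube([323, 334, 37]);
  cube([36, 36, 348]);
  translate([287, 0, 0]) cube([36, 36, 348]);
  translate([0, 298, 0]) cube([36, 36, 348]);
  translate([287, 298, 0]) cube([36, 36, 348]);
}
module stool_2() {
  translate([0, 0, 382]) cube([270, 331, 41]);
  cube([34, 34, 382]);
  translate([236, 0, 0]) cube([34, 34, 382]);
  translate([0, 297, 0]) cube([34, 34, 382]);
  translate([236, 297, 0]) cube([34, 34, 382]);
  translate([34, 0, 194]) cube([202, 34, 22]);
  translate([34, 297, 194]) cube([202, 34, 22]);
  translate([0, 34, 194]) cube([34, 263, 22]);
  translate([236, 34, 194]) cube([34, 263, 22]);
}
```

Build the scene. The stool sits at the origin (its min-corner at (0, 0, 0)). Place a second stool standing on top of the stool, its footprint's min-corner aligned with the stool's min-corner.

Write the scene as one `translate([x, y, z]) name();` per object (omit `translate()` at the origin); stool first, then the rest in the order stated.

stool();
translate([0, 0, 385]) stool_2();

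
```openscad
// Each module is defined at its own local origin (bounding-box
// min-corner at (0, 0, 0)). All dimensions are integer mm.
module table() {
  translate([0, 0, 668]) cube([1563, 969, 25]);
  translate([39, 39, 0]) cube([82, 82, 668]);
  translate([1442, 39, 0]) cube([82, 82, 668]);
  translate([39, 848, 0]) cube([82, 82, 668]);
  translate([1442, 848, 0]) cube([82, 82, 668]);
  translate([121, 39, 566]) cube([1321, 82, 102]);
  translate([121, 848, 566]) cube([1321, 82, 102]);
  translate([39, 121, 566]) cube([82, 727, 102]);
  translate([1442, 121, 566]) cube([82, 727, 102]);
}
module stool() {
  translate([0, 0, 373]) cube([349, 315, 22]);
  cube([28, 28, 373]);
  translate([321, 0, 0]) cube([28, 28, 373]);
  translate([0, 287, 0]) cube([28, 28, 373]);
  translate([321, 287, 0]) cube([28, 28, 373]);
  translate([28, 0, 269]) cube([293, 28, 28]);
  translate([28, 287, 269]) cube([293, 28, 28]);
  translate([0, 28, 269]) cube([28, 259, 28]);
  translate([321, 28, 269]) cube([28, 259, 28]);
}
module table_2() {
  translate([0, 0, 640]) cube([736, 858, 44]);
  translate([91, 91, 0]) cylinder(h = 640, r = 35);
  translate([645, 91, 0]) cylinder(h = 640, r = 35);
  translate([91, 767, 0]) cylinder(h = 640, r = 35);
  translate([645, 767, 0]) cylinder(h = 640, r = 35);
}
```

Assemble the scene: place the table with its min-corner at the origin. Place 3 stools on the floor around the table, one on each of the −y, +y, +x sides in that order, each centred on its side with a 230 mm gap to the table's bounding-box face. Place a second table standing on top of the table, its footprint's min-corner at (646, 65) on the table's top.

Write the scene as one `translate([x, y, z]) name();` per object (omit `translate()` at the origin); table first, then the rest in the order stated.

table();
translate([607, -545, 0]) stool();
translate([607, 1199, 0]) stool();
translate([1793, 327, 0]) stool();
translate([646, 65, 693]) table_2();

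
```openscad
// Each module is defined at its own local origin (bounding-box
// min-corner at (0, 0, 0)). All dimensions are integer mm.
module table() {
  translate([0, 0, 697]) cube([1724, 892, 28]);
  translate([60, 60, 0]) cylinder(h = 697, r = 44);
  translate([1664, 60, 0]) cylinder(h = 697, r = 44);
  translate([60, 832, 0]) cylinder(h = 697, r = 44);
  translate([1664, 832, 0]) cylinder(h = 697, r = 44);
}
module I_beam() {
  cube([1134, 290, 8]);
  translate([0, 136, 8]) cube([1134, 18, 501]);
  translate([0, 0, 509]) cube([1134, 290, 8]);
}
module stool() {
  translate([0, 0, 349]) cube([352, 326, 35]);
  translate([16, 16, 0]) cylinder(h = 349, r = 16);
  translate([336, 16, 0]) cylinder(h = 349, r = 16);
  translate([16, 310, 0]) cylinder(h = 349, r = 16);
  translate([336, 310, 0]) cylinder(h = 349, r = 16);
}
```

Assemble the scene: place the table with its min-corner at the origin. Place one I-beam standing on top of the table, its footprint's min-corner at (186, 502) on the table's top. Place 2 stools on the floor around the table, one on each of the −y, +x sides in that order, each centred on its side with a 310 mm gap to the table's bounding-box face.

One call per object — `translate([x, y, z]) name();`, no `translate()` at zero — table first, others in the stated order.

table();
translate([186, 502, 725]) I_beam();
translate([686, -636, 0]) stool();
translate([2034, 283, 0]) stool();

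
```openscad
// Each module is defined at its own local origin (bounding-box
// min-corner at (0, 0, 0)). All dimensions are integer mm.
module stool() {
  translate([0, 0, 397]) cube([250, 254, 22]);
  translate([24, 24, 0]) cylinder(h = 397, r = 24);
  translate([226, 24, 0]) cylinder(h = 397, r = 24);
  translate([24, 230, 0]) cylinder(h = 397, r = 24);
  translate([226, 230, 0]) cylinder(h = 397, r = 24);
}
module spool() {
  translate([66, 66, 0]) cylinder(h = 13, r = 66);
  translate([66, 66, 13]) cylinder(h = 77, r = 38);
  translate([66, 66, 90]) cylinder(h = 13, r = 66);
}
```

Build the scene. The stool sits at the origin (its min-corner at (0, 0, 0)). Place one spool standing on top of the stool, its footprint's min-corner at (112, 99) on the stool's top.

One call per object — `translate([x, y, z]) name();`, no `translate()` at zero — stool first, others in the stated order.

stool();
translate([112, 99, 419]) spool();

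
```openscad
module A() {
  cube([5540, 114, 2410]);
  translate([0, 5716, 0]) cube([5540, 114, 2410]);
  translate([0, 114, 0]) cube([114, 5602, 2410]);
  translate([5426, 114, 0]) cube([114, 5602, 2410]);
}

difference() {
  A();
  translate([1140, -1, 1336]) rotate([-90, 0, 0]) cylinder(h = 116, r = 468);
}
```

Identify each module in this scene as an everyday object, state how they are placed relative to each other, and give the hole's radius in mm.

A is a house frame. The house frame has a circular hole through its front wall. The hole's radius is 468 mm.

The subtracted cylinder has r = 468 mm.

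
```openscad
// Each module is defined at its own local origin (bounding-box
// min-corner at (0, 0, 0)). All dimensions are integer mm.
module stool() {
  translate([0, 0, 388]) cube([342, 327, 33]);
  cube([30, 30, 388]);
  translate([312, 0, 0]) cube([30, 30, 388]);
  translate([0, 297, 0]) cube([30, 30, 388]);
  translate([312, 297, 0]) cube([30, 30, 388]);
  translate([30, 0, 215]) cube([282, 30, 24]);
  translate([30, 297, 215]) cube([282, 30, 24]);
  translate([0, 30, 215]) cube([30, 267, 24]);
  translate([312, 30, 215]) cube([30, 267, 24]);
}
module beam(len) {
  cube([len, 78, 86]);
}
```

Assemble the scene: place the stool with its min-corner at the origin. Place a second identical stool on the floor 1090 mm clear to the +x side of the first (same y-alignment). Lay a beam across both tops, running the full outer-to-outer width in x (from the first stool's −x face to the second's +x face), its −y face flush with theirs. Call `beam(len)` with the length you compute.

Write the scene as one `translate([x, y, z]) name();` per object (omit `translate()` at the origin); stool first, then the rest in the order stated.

stool();
translate([1432, 0, 0]) stool();
translate([0, 0, 421]) beam(1774);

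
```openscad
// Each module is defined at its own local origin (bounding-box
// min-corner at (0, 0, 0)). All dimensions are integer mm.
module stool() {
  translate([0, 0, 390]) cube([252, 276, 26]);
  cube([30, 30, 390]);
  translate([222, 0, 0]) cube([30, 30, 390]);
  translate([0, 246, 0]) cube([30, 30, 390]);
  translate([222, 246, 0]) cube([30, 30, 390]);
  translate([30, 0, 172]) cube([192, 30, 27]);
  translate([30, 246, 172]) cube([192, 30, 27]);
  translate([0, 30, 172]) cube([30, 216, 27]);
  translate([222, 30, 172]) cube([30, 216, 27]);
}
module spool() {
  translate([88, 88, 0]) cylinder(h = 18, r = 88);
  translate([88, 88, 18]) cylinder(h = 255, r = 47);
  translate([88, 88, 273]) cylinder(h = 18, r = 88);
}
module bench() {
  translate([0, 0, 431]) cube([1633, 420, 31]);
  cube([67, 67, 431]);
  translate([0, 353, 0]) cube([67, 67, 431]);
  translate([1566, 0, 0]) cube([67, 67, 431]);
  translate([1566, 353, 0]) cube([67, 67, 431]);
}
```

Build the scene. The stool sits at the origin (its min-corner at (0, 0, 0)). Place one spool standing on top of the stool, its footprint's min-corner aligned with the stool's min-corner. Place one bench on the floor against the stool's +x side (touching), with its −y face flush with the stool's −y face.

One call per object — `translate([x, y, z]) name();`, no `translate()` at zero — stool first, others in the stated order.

stool();
translate([0, 0, 416]) spool();
translate([252, 0, 0]) bench();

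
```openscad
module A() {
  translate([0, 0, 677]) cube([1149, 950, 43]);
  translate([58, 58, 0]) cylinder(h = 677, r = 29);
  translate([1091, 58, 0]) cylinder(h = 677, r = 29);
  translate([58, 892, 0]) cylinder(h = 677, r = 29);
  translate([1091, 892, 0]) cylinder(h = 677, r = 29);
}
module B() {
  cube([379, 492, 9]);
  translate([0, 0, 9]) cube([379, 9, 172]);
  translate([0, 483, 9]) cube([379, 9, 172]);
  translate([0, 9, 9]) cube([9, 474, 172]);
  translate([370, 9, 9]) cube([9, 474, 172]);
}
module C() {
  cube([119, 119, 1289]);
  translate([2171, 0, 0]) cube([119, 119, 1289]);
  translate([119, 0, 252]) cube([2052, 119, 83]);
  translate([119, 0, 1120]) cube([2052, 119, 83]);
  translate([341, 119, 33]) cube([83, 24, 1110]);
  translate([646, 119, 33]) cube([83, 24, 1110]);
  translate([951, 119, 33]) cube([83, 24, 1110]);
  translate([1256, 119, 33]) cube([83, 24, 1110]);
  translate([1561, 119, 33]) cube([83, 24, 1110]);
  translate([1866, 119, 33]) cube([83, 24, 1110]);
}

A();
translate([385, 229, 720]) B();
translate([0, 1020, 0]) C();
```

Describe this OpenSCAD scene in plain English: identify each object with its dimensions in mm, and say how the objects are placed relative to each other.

A is a rectangular dining table. The top is 1149×950×43 mm with its upper surface at z = 720 mm. It stands on four round legs of 58 mm diameter, each leg's bounding box inset 29 mm from the nearest pair of top edges, running from the floor to the underside of the top.

B is an open-topped rectangular box: outside dimensions 379×492×181 mm, with a uniform wall and base thickness of 9 mm. The base is a full 379×492 slab on the floor; four walls sit on top of the base. The front and back walls (the −y and +y sides) span the full width; the two side walls fit between them.

C is a fence section. Two 119×119 mm posts, 1289 mm tall, stand on the floor with a clear span of 2052 mm between their inner faces. Two horizontal rails of 119×83 mm section span the gap between the posts with their undersides at z = 252 mm and z = 1120 mm, flush with the posts' −y face. 6 pickets, each 83 mm wide, 24 mm thick and 1110 mm tall, are fixed to the +y face of the rails with their bottoms at z = 33 mm, evenly spaced across the span with equal gaps (rounded down to the nearest mm) at the −x end and between each pair — any rounding remainder accumulates at the +x end.

The open box is on top of the table, centred. The fence section is on the floor beside the table on its +y side.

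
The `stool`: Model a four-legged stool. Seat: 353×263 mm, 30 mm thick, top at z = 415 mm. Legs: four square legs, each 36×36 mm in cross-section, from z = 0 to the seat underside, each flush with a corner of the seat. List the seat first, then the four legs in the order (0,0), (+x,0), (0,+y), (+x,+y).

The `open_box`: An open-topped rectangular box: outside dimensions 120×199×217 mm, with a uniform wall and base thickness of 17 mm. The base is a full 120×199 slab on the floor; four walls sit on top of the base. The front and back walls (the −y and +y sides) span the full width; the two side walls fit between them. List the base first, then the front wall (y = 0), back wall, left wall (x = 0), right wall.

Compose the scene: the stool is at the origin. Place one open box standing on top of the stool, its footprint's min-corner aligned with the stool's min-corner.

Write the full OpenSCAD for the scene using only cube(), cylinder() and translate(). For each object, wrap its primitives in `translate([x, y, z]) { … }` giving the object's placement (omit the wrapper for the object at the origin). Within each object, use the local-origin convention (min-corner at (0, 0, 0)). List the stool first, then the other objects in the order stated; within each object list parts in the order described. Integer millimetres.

translate([0, 0, 385]) cube([353, 263, 30]);
cube([36, 36, 385]);
translate([317, 0, 0]) cube([36, 36, 385]);
translate([0, 227, 0]) cube([36, 36, 385]);
translate([317, 227, 0]) cube([36, 36, 385]);
translate([0, 0, 415]) {
  cube([120, 199, 17]);
  translate([0, 0, 17]) cube([120, 17, 200]);
  translate([0, 182, 17]) cube([120, 17, 200]);
  translate([0, 17, 17]) cube([17, 165, 200]);
  translate([103, 17, 17]) cube([17, 165, 200]);
}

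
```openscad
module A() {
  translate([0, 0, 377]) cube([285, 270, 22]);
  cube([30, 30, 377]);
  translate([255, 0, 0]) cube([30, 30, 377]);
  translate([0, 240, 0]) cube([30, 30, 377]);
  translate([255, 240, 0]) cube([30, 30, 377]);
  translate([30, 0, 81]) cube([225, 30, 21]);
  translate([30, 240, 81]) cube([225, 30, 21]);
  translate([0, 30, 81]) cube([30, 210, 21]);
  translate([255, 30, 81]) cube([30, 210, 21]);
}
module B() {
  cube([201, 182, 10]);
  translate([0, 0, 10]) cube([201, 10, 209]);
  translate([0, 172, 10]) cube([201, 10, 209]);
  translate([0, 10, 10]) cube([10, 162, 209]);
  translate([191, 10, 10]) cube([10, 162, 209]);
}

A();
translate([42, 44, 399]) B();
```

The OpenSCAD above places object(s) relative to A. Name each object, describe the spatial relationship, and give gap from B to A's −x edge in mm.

The open box's min-x is at 42; the stool's min-x is 0; gap = 42 mm.

A is a stool. B is an open box. The open box is on top of the stool, centred. The gap from the open box to the stool's −x edge is 42 mm.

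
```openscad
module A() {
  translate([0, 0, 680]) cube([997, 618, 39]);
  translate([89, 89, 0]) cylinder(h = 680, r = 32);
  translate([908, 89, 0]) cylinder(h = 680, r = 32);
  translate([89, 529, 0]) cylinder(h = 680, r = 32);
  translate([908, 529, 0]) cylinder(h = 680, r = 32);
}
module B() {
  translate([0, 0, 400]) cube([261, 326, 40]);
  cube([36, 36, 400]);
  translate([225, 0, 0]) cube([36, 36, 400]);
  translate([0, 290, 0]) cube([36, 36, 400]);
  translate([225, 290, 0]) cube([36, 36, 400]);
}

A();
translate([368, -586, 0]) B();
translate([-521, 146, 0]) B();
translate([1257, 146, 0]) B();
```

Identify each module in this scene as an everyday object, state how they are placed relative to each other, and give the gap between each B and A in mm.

A is a table. B is a stool. Three stools sit around the table at the −y, −x, +x sides. The gap between each stool and the table is 260 mm.

Each stool's nearest face is 260 mm from the table's bounding box.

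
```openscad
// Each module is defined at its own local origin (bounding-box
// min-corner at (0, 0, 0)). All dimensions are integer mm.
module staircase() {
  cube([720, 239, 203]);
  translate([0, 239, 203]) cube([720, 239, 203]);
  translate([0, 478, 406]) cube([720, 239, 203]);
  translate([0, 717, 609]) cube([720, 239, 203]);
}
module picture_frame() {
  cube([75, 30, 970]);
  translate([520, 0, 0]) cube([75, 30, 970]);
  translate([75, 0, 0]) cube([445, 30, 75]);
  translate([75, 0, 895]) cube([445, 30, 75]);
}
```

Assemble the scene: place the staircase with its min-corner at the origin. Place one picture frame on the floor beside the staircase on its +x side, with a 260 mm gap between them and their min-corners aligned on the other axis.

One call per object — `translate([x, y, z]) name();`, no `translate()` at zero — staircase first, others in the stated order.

staircase();
translate([980, 0, 0]) picture_frame();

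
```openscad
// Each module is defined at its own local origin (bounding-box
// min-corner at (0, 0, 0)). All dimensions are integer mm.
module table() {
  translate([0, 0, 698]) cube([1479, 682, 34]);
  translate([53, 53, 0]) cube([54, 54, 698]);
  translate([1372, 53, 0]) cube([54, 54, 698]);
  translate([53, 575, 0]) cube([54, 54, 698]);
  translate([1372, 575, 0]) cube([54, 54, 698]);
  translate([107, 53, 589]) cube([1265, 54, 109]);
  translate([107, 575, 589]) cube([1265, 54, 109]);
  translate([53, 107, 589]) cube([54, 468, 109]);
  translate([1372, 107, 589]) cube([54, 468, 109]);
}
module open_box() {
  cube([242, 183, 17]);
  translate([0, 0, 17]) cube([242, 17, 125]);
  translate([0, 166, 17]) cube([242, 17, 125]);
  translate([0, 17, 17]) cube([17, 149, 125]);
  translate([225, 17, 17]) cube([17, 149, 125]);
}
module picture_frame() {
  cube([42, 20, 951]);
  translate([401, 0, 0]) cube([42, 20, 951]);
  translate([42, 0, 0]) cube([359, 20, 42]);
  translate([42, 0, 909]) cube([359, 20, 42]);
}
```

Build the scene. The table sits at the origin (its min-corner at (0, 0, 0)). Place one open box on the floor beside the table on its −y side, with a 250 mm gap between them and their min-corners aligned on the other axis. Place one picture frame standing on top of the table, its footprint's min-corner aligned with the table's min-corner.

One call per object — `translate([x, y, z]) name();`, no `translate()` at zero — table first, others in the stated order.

table();
translate([0, -433, 0]) open_box();
translate([0, 0, 732]) picture_frame();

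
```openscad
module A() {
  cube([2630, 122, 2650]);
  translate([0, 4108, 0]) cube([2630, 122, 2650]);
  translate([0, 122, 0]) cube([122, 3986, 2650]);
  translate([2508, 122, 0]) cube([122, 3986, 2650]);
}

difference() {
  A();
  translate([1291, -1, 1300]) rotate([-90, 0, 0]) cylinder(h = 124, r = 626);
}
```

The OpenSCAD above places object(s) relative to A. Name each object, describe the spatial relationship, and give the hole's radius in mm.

The subtracted cylinder has r = 626 mm.

A is a house frame. The house frame has a circular hole through its front wall. The hole's radius is 626 mm.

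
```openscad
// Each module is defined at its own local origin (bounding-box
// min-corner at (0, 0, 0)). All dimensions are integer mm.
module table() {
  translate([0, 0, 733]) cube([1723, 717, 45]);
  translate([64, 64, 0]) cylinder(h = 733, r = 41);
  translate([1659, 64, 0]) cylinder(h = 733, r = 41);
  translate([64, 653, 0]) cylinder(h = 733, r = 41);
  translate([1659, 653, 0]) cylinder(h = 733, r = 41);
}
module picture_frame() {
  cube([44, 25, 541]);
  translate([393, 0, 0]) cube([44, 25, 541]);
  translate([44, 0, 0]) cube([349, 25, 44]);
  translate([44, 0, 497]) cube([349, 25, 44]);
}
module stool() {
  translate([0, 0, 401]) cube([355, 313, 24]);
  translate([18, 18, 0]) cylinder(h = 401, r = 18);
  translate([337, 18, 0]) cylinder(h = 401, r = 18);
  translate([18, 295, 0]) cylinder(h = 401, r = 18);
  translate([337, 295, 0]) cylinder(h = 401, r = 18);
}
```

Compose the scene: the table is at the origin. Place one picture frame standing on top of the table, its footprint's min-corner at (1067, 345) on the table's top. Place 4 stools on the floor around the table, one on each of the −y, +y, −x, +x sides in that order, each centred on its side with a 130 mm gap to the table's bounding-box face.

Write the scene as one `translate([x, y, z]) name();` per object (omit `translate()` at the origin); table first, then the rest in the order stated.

table();
translate([1067, 345, 778]) picture_frame();
translate([684, -443, 0]) stool();
translate([684, 847, 0]) stool();
translate([-485, 202, 0]) stool();
translate([1853, 202, 0]) stool();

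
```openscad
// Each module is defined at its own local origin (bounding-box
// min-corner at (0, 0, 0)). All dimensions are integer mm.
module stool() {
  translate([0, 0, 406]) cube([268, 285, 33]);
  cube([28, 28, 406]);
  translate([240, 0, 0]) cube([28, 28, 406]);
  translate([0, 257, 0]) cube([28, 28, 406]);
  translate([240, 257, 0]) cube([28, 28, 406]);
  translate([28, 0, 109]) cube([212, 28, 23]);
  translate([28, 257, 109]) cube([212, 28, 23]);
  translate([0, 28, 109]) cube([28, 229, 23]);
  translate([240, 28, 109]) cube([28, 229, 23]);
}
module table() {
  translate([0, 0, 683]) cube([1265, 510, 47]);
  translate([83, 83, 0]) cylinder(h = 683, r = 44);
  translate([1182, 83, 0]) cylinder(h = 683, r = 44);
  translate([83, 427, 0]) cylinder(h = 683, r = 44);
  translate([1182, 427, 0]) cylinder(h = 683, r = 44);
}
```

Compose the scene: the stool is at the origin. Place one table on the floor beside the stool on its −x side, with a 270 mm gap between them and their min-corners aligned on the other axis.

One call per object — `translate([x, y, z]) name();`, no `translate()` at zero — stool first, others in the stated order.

stool();
translate([-1535, 0, 0]) table();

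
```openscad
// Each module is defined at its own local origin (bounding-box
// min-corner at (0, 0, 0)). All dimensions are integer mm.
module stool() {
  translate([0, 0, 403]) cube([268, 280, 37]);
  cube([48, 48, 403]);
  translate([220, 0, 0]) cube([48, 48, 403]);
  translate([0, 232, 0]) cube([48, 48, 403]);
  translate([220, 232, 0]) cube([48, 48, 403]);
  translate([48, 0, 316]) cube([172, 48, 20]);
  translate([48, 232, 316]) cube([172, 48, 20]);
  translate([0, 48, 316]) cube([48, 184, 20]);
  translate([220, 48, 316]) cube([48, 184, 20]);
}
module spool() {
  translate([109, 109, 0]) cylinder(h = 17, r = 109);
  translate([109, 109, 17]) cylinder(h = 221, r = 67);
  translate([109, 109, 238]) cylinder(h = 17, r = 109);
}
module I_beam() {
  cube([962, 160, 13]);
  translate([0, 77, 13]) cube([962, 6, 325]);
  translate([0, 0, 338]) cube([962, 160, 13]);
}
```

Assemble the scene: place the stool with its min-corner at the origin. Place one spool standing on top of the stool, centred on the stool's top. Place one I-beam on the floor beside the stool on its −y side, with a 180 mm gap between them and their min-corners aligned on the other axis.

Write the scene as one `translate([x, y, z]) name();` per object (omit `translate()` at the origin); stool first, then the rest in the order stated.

stool();
translate([25, 31, 440]) spool();
translate([0, -340, 0]) I_beam();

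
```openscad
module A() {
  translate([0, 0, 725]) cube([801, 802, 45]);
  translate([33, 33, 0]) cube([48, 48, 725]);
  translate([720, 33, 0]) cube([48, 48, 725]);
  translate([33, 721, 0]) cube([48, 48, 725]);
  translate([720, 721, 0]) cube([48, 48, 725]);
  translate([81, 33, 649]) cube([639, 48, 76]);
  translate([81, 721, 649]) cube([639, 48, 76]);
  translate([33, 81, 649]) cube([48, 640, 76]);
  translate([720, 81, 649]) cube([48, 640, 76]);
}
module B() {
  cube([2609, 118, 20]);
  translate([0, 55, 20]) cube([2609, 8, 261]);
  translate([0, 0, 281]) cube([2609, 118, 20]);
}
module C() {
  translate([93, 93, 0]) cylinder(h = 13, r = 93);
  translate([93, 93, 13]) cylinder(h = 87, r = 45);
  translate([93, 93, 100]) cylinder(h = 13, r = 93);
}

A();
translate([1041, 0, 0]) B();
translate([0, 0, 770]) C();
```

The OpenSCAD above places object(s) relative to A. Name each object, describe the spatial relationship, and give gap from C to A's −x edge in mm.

A is a table. B is an I-beam. C is a spool. The I-beam is on the floor beside the table on its +x side. The spool is on top of the table. The gap from the spool to the table's −x edge is 0 mm.

The spool's min-x is at 0; the table's min-x is 0; gap = 0 mm.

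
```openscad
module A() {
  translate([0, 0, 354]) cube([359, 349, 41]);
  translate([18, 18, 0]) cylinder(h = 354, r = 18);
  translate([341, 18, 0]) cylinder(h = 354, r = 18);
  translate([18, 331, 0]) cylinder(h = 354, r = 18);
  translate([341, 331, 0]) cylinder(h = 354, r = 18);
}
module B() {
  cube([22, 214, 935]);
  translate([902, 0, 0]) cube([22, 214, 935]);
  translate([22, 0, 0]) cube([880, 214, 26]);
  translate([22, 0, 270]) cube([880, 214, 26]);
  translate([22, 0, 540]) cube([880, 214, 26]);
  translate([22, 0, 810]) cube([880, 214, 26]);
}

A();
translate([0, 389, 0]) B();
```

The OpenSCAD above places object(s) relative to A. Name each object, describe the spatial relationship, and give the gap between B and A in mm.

A is a stool. B is a bookshelf. The bookshelf is on the floor beside the stool on its +y side. The gap between the bookshelf and the stool is 40 mm.

The bookshelf's nearest face is 40 mm from the stool's +y face.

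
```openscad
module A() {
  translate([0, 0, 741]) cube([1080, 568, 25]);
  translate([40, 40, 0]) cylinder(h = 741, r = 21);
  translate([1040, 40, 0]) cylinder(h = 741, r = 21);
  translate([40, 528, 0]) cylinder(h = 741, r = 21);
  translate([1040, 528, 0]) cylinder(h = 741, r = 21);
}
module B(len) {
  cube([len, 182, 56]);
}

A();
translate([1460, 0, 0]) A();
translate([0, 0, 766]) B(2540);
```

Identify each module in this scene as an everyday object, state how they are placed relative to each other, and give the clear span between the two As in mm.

A is a table. B is a beam. A beam spans the tops of two tables. The clear span between the two tables is 380 mm.

Second table starts at x = 1460; first ends at x = 1080; clear span = 1460 − 1080 = 380 mm.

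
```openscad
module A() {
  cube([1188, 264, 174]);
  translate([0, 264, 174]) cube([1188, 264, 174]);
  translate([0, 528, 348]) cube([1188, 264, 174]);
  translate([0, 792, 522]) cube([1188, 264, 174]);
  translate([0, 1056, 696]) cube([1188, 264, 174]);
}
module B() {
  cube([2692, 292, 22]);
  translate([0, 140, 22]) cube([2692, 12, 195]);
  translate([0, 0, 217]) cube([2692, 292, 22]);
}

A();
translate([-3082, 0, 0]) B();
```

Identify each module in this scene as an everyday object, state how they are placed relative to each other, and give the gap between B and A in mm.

The I-beam's nearest face is 390 mm from the staircase's −x face.

A is a staircase. B is an I-beam. The I-beam is on the floor beside the staircase on its −x side. The gap between the I-beam and the staircase is 390 mm.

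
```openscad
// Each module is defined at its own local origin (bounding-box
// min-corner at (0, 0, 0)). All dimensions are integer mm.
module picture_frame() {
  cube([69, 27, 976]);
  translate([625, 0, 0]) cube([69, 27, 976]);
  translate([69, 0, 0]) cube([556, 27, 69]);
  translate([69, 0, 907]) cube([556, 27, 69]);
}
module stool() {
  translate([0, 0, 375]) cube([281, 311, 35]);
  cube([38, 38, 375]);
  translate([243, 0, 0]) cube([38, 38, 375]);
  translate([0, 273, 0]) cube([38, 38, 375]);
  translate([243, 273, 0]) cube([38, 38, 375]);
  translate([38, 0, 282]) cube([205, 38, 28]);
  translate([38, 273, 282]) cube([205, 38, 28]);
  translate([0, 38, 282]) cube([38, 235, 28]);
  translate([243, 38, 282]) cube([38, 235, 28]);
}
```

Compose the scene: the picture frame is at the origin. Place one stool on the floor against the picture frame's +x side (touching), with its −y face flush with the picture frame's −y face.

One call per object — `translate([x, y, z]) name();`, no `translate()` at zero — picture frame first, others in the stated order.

picture_frame();
translate([694, 0, 0]) stool();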